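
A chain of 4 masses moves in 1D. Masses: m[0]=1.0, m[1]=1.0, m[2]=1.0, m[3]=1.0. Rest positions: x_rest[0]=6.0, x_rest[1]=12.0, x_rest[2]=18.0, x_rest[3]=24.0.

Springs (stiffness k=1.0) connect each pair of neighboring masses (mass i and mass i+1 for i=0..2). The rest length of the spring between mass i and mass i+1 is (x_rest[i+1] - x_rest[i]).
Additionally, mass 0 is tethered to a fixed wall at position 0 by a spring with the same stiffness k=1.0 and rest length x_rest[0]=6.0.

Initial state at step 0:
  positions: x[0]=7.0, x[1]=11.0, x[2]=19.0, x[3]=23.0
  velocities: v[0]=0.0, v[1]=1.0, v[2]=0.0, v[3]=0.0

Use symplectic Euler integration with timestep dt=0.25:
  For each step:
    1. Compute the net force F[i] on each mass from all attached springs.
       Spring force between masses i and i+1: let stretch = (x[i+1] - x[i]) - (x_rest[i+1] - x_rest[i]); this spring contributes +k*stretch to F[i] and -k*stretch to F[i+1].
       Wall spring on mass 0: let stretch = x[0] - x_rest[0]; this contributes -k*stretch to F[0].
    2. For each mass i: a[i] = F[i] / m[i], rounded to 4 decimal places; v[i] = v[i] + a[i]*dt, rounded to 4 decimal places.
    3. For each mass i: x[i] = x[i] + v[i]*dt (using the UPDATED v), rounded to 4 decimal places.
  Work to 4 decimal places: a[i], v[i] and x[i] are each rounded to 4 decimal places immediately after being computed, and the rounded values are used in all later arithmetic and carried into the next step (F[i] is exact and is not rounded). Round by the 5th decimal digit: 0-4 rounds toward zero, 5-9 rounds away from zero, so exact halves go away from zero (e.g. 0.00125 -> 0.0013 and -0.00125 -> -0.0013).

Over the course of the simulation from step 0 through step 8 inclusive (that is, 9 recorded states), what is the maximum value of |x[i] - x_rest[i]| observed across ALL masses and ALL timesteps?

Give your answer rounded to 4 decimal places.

Answer: 1.8241

Derivation:
Step 0: x=[7.0000 11.0000 19.0000 23.0000] v=[0.0000 1.0000 0.0000 0.0000]
Step 1: x=[6.8125 11.5000 18.7500 23.1250] v=[-0.7500 2.0000 -1.0000 0.5000]
Step 2: x=[6.4922 12.1602 18.3203 23.3516] v=[-1.2813 2.6406 -1.7188 0.9063]
Step 3: x=[6.1204 12.8511 17.8201 23.6387] v=[-1.4874 2.7636 -2.0010 1.1485]
Step 4: x=[5.7867 13.4319 17.3730 23.9372] v=[-1.3348 2.3232 -1.7886 1.1939]
Step 5: x=[5.5692 13.7812 17.0898 24.2004] v=[-0.8702 1.3972 -1.1328 1.0529]
Step 6: x=[5.5168 13.8241 17.0442 24.3942] v=[-0.2095 0.1714 -0.1823 0.7753]
Step 7: x=[5.6388 13.5490 17.2568 24.5037] v=[0.4881 -1.1004 0.8502 0.4378]
Step 8: x=[5.9028 13.0113 17.6906 24.5352] v=[1.0560 -2.1510 1.7350 0.1261]
Max displacement = 1.8241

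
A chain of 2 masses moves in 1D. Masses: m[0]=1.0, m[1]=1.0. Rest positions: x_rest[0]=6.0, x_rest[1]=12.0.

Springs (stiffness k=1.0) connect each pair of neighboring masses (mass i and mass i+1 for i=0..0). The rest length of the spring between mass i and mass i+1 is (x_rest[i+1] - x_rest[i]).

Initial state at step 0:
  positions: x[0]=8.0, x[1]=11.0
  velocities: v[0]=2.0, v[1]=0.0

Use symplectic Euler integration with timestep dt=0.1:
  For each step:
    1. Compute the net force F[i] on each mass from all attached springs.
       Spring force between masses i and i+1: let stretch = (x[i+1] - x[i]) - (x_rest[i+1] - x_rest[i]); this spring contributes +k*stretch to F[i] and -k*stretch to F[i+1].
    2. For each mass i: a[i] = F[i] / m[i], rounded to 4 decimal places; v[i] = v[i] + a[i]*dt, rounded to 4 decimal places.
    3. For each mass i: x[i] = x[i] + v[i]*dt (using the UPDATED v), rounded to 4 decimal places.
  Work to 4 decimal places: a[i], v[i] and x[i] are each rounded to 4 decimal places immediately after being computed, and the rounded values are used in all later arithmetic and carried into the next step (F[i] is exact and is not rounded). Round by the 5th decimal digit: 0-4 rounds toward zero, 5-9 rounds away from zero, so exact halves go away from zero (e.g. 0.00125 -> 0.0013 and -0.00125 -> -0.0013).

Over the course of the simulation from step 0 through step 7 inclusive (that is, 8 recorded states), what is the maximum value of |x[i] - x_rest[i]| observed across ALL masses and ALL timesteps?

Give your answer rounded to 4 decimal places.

Step 0: x=[8.0000 11.0000] v=[2.0000 0.0000]
Step 1: x=[8.1700 11.0300] v=[1.7000 0.3000]
Step 2: x=[8.3086 11.0914] v=[1.3860 0.6140]
Step 3: x=[8.4150 11.1850] v=[1.0643 0.9357]
Step 4: x=[8.4891 11.3109] v=[0.7413 1.2587]
Step 5: x=[8.5315 11.4686] v=[0.4235 1.5765]
Step 6: x=[8.5432 11.6569] v=[0.1172 1.8828]
Step 7: x=[8.5261 11.8740] v=[-0.1714 2.1714]
Max displacement = 2.5432

Answer: 2.5432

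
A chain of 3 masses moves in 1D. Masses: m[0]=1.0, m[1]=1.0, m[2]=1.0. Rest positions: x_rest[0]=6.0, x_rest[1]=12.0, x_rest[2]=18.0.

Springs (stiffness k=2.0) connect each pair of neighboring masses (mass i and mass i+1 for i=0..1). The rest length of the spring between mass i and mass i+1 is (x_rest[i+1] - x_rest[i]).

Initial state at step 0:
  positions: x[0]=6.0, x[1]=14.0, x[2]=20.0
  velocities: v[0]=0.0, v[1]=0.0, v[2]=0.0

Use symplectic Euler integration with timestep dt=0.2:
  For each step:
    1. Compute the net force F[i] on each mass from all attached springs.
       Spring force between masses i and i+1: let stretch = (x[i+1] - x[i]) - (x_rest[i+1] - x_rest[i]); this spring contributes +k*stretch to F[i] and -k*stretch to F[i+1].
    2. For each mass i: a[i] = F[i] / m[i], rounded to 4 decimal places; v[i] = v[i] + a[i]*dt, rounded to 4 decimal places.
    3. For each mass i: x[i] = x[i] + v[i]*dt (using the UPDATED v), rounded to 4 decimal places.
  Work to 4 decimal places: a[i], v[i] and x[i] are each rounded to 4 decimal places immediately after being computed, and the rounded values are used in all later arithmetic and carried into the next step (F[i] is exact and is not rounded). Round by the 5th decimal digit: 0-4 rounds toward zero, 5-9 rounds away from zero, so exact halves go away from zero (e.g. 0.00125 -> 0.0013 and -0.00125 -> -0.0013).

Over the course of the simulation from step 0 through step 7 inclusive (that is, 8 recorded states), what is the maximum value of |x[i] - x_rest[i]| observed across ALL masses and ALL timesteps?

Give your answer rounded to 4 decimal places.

Step 0: x=[6.0000 14.0000 20.0000] v=[0.0000 0.0000 0.0000]
Step 1: x=[6.1600 13.8400 20.0000] v=[0.8000 -0.8000 0.0000]
Step 2: x=[6.4544 13.5584 19.9872] v=[1.4720 -1.4080 -0.0640]
Step 3: x=[6.8371 13.2228 19.9401] v=[1.9136 -1.6781 -0.2355]
Step 4: x=[7.2507 12.9137 19.8356] v=[2.0679 -1.5455 -0.5224]
Step 5: x=[7.6373 12.7053 19.6574] v=[1.9331 -1.0419 -0.8912]
Step 6: x=[7.9494 12.6476 19.4030] v=[1.5603 -0.2883 -1.2720]
Step 7: x=[8.1573 12.7545 19.0882] v=[1.0396 0.5346 -1.5742]
Max displacement = 2.1573

Answer: 2.1573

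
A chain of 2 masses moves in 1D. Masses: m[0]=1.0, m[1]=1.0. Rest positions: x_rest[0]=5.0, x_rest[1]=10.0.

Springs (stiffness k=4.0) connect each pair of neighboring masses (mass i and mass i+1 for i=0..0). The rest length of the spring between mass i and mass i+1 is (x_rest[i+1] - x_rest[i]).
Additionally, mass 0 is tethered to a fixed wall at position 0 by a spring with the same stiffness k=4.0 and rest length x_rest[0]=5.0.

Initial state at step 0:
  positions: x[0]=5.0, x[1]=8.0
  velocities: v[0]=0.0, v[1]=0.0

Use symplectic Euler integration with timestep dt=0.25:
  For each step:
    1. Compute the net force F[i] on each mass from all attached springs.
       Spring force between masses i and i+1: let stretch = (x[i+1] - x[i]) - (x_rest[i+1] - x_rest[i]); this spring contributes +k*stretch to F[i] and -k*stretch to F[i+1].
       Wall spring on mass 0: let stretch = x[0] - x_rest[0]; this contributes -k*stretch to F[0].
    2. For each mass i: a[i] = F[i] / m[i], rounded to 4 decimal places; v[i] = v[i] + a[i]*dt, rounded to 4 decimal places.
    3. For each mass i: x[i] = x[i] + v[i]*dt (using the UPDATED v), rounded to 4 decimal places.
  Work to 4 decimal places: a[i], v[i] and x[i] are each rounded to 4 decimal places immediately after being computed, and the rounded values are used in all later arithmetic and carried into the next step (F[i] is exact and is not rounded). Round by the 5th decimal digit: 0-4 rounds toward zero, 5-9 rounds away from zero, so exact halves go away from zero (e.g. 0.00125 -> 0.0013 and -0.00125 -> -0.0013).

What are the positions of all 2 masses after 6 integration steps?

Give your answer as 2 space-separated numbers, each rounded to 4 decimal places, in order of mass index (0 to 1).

Answer: 6.0215 10.2418

Derivation:
Step 0: x=[5.0000 8.0000] v=[0.0000 0.0000]
Step 1: x=[4.5000 8.5000] v=[-2.0000 2.0000]
Step 2: x=[3.8750 9.2500] v=[-2.5000 3.0000]
Step 3: x=[3.6250 9.9063] v=[-1.0000 2.6250]
Step 4: x=[4.0391 10.2422] v=[1.6563 1.3437]
Step 5: x=[4.9942 10.2774] v=[3.8203 0.1406]
Step 6: x=[6.0215 10.2418] v=[4.1093 -0.1426]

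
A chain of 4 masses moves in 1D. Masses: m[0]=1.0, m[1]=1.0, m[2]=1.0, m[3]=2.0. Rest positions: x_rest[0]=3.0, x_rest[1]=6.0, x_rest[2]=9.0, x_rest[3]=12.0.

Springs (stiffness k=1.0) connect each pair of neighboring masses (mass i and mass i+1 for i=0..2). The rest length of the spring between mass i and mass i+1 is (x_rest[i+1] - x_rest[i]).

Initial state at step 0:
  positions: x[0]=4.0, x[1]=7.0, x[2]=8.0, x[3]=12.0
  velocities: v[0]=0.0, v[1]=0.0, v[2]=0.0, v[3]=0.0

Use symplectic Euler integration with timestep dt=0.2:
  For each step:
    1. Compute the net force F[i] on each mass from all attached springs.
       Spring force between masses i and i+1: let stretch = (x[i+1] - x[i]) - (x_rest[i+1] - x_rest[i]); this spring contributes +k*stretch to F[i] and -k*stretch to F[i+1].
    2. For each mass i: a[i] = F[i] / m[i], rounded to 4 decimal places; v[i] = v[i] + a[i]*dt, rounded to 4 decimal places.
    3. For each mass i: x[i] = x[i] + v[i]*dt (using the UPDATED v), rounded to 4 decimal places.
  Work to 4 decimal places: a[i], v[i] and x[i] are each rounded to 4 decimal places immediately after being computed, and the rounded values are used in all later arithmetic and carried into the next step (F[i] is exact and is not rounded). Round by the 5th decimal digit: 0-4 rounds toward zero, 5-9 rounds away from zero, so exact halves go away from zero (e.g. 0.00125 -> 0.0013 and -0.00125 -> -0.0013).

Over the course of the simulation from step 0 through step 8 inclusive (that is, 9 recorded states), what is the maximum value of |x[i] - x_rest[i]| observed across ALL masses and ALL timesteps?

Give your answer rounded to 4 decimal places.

Step 0: x=[4.0000 7.0000 8.0000 12.0000] v=[0.0000 0.0000 0.0000 0.0000]
Step 1: x=[4.0000 6.9200 8.1200 11.9800] v=[0.0000 -0.4000 0.6000 -0.1000]
Step 2: x=[3.9968 6.7712 8.3464 11.9428] v=[-0.0160 -0.7440 1.1320 -0.1860]
Step 3: x=[3.9846 6.5744 8.6536 11.8937] v=[-0.0611 -0.9838 1.5362 -0.2456]
Step 4: x=[3.9560 6.3572 9.0073 11.8398] v=[-0.1431 -1.0859 1.7684 -0.2696]
Step 5: x=[3.9034 6.1500 9.3683 11.7892] v=[-0.2629 -1.0361 1.8049 -0.2528]
Step 6: x=[3.8207 5.9816 9.6974 11.7502] v=[-0.4136 -0.8418 1.6454 -0.1949]
Step 7: x=[3.7044 5.8754 9.9600 11.7302] v=[-0.5814 -0.5308 1.3128 -0.1002]
Step 8: x=[3.5550 5.8458 10.1300 11.7348] v=[-0.7472 -0.1481 0.8499 0.0228]
Max displacement = 1.1300

Answer: 1.1300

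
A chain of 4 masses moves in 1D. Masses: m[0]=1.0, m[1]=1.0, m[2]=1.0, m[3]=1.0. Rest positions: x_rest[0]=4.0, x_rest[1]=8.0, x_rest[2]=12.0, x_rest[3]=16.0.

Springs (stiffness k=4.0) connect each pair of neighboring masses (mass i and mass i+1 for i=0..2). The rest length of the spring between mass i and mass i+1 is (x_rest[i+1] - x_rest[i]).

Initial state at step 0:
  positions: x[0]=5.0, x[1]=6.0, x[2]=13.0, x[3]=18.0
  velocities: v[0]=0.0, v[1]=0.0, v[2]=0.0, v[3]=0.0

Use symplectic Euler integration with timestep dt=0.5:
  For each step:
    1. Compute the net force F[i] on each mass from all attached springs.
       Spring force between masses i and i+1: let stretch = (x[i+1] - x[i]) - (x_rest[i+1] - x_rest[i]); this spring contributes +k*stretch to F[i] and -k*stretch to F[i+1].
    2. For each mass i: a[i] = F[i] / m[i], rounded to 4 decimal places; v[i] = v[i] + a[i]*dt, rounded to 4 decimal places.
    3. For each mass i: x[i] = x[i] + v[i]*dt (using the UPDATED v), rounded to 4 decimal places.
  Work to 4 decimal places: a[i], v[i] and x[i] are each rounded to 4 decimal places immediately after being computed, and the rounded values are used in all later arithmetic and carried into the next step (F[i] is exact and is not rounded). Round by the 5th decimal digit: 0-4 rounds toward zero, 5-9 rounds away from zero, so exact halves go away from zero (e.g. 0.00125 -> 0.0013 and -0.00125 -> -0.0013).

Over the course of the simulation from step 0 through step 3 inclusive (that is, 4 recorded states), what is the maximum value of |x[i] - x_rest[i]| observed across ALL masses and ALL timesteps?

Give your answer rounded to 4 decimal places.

Answer: 4.0000

Derivation:
Step 0: x=[5.0000 6.0000 13.0000 18.0000] v=[0.0000 0.0000 0.0000 0.0000]
Step 1: x=[2.0000 12.0000 11.0000 17.0000] v=[-6.0000 12.0000 -4.0000 -2.0000]
Step 2: x=[5.0000 7.0000 16.0000 14.0000] v=[6.0000 -10.0000 10.0000 -6.0000]
Step 3: x=[6.0000 9.0000 10.0000 17.0000] v=[2.0000 4.0000 -12.0000 6.0000]
Max displacement = 4.0000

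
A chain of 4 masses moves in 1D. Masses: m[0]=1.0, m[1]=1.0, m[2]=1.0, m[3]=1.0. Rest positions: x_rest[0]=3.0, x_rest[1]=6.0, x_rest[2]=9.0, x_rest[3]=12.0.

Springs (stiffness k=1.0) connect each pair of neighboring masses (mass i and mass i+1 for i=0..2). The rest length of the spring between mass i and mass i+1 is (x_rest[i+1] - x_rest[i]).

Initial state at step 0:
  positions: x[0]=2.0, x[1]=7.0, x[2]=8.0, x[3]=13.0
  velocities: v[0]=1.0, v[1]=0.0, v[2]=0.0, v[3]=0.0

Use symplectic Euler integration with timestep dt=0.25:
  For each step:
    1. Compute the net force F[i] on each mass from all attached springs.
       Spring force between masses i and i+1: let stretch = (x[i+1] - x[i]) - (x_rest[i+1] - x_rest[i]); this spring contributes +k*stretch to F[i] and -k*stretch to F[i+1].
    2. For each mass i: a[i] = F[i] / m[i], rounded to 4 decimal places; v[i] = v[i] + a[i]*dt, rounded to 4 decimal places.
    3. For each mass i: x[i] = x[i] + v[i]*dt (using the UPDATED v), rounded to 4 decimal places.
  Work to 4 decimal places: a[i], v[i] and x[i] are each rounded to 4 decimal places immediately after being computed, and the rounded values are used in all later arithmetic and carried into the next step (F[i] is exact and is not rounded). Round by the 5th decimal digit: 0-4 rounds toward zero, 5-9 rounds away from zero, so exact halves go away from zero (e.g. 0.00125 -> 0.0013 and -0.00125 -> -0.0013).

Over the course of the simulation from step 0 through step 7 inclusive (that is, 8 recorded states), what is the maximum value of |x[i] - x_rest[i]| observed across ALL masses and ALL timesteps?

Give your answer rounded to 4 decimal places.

Answer: 1.5025

Derivation:
Step 0: x=[2.0000 7.0000 8.0000 13.0000] v=[1.0000 0.0000 0.0000 0.0000]
Step 1: x=[2.3750 6.7500 8.2500 12.8750] v=[1.5000 -1.0000 1.0000 -0.5000]
Step 2: x=[2.8360 6.3203 8.6953 12.6484] v=[1.8438 -1.7188 1.7813 -0.9063]
Step 3: x=[3.3272 5.8213 9.2393 12.3623] v=[1.9649 -1.9961 2.1758 -1.1446]
Step 4: x=[3.7868 5.3800 9.7648 12.0685] v=[1.8384 -1.7651 2.1021 -1.1754]
Step 5: x=[4.1585 5.1132 10.1603 11.8182] v=[1.4867 -1.0672 1.5818 -1.0013]
Step 6: x=[4.4024 5.1022 10.3439 11.6518] v=[0.9754 -0.0441 0.7345 -0.6658]
Step 7: x=[4.5025 5.3751 10.2817 11.5911] v=[0.4004 1.0914 -0.2490 -0.2428]
Max displacement = 1.5025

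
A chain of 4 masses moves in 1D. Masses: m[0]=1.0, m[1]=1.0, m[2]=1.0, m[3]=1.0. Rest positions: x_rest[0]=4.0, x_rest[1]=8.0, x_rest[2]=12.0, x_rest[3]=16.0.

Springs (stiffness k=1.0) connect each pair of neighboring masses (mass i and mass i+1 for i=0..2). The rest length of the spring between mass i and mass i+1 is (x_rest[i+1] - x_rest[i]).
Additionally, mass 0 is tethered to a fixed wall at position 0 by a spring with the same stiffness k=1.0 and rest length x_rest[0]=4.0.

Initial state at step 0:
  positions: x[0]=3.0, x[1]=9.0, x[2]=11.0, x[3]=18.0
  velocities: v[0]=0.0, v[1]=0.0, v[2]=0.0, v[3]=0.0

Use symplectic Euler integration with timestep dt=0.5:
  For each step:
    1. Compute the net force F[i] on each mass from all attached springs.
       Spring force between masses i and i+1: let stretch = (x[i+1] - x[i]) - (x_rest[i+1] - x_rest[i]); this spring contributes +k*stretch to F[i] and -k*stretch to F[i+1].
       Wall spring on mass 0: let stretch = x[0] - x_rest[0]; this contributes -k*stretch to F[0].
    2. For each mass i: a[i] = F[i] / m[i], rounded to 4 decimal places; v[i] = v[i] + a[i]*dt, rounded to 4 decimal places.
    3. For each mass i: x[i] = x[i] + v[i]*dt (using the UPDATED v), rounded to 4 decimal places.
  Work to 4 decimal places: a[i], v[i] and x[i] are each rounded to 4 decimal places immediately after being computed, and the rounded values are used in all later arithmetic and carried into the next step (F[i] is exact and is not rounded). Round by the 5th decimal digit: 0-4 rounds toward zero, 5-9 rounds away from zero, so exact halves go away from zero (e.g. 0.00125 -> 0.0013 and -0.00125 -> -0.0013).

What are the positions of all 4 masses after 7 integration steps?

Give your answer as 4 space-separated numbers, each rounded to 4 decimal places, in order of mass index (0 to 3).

Step 0: x=[3.0000 9.0000 11.0000 18.0000] v=[0.0000 0.0000 0.0000 0.0000]
Step 1: x=[3.7500 8.0000 12.2500 17.2500] v=[1.5000 -2.0000 2.5000 -1.5000]
Step 2: x=[4.6250 7.0000 13.6875 16.2500] v=[1.7500 -2.0000 2.8750 -2.0000]
Step 3: x=[4.9375 7.0782 14.0938 15.6094] v=[0.6250 0.1563 0.8125 -1.2813]
Step 4: x=[4.5508 8.3751 13.1251 15.5899] v=[-0.7734 2.5938 -1.9375 -0.0391]
Step 5: x=[3.9825 9.9035 11.5851 15.9542] v=[-1.1367 3.0567 -3.0801 0.7285]
Step 6: x=[3.8988 10.3720 10.7169 16.2262] v=[-0.1675 0.9370 -1.7364 0.5440]
Step 7: x=[4.4587 9.3084 11.1398 16.1209] v=[1.1197 -2.1272 0.8458 -0.2107]

Answer: 4.4587 9.3084 11.1398 16.1209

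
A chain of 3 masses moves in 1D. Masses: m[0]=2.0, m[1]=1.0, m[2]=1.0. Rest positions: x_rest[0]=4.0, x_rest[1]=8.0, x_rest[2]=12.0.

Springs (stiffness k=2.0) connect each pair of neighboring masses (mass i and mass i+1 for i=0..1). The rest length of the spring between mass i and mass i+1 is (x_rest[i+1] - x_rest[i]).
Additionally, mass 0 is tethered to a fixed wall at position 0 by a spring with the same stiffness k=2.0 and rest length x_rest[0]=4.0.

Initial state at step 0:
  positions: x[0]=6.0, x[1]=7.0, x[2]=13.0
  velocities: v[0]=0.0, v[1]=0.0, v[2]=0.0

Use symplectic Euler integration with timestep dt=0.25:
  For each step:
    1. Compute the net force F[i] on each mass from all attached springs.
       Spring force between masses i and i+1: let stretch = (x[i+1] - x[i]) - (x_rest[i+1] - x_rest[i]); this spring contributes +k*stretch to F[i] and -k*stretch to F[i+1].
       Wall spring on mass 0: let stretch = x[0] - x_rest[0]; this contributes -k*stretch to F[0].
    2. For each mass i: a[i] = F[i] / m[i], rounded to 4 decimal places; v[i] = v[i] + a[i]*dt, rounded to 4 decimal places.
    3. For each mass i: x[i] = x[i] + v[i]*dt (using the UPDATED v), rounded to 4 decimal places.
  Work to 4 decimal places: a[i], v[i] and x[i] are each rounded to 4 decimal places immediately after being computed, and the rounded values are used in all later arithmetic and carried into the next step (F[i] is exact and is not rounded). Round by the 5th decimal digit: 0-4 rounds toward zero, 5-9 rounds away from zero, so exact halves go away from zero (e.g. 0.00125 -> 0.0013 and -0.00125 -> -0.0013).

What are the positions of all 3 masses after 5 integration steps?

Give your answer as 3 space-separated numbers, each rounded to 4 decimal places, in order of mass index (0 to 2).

Step 0: x=[6.0000 7.0000 13.0000] v=[0.0000 0.0000 0.0000]
Step 1: x=[5.6875 7.6250 12.7500] v=[-1.2500 2.5000 -1.0000]
Step 2: x=[5.1406 8.6485 12.3594] v=[-2.1875 4.0938 -1.5625]
Step 3: x=[4.4917 9.6973 12.0049] v=[-2.5957 4.1953 -1.4180]
Step 4: x=[3.8874 10.3839 11.8620] v=[-2.4172 2.7463 -0.5718]
Step 5: x=[3.4462 10.4432 12.0343] v=[-1.7649 0.2371 0.6892]

Answer: 3.4462 10.4432 12.0343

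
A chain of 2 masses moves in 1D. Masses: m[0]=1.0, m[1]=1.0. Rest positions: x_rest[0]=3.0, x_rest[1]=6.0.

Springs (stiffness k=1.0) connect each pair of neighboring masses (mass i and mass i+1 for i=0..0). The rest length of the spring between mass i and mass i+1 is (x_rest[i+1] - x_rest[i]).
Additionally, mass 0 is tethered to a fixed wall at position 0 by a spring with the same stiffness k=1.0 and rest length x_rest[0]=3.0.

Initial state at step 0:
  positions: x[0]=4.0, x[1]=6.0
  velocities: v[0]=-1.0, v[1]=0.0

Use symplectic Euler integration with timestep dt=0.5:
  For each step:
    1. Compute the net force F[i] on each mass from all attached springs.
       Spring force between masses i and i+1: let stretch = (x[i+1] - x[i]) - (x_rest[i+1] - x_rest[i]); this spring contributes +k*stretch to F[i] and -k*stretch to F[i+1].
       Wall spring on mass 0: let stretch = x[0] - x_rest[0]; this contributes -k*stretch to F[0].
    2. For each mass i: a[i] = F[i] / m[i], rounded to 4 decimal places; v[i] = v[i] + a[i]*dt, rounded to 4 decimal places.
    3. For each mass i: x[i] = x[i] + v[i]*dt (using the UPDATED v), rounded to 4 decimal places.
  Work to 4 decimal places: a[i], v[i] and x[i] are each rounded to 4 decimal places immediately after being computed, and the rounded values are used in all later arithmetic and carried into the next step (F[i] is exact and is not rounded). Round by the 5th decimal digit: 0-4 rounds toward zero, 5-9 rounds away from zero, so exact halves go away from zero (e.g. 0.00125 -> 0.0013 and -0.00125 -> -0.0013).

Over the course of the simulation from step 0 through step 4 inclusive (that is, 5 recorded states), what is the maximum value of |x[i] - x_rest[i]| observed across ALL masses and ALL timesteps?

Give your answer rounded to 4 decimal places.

Answer: 1.2969

Derivation:
Step 0: x=[4.0000 6.0000] v=[-1.0000 0.0000]
Step 1: x=[3.0000 6.2500] v=[-2.0000 0.5000]
Step 2: x=[2.0625 6.4375] v=[-1.8750 0.3750]
Step 3: x=[1.7031 6.2813] v=[-0.7188 -0.3125]
Step 4: x=[2.0625 5.7305] v=[0.7188 -1.1016]
Max displacement = 1.2969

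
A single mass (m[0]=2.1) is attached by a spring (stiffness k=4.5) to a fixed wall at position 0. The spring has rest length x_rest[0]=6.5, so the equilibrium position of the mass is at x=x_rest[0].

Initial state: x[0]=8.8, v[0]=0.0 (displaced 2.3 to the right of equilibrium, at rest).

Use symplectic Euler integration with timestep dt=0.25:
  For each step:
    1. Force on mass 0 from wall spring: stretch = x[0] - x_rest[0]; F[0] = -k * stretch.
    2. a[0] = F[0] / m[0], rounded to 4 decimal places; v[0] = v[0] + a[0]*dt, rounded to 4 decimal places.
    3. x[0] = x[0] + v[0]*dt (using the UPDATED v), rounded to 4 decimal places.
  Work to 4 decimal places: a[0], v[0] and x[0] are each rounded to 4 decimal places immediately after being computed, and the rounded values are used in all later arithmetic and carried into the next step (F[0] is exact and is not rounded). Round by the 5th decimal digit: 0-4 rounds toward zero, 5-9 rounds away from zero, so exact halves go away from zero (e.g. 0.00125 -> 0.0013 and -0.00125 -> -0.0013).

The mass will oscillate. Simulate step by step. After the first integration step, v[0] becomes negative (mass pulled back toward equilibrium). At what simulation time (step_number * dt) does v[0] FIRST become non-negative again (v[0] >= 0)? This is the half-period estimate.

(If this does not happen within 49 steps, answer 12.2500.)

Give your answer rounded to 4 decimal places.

Step 0: x=[8.8000] v=[0.0000]
Step 1: x=[8.4920] v=[-1.2322]
Step 2: x=[7.9172] v=[-2.2994]
Step 3: x=[7.1526] v=[-3.0586]
Step 4: x=[6.3006] v=[-3.4082]
Step 5: x=[5.4753] v=[-3.3014]
Step 6: x=[4.7872] v=[-2.7525]
Step 7: x=[4.3285] v=[-1.8349]
Step 8: x=[4.1606] v=[-0.6716]
Step 9: x=[4.3060] v=[0.5817]
First v>=0 after going negative at step 9, time=2.2500

Answer: 2.2500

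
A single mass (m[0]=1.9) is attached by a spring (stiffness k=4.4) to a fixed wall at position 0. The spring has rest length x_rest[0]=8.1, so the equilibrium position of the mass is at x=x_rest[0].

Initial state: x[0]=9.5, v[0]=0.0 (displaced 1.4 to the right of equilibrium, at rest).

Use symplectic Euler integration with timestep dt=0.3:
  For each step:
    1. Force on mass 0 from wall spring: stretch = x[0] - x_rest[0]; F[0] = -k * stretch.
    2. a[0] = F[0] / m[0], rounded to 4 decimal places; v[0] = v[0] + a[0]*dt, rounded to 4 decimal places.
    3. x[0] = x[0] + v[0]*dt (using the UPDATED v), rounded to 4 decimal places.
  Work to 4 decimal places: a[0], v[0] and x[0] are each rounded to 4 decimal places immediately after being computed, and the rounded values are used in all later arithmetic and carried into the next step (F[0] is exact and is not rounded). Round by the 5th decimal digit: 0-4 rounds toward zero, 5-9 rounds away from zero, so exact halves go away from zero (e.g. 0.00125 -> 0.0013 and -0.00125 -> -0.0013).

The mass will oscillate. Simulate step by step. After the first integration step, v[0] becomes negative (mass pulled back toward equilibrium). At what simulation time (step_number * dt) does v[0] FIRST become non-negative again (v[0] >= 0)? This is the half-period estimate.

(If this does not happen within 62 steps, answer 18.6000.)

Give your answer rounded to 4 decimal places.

Answer: 2.1000

Derivation:
Step 0: x=[9.5000] v=[0.0000]
Step 1: x=[9.2082] v=[-0.9726]
Step 2: x=[8.6855] v=[-1.7425]
Step 3: x=[8.0407] v=[-2.1493]
Step 4: x=[7.4083] v=[-2.1081]
Step 5: x=[6.9200] v=[-1.6276]
Step 6: x=[6.6777] v=[-0.8078]
Step 7: x=[6.7318] v=[0.1803]
First v>=0 after going negative at step 7, time=2.1000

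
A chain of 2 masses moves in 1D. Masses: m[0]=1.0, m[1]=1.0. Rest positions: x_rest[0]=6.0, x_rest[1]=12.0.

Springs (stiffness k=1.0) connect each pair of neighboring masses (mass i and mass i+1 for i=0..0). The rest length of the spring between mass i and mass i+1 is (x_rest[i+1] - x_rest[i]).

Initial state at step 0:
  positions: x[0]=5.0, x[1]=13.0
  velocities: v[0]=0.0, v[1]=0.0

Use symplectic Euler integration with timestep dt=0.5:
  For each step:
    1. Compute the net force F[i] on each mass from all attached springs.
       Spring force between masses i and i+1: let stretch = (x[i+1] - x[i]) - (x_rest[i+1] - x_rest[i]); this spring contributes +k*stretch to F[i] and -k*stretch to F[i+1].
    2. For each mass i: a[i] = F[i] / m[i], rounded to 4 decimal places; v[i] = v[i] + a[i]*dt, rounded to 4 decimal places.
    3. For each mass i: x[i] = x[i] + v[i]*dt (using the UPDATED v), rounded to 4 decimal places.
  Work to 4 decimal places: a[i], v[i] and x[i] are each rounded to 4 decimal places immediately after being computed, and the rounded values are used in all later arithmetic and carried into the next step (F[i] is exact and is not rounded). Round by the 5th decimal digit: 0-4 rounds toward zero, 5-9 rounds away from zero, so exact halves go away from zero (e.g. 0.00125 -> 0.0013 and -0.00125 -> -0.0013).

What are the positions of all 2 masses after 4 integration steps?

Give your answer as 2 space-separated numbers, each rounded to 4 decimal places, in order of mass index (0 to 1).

Answer: 7.0625 10.9375

Derivation:
Step 0: x=[5.0000 13.0000] v=[0.0000 0.0000]
Step 1: x=[5.5000 12.5000] v=[1.0000 -1.0000]
Step 2: x=[6.2500 11.7500] v=[1.5000 -1.5000]
Step 3: x=[6.8750 11.1250] v=[1.2500 -1.2500]
Step 4: x=[7.0625 10.9375] v=[0.3750 -0.3750]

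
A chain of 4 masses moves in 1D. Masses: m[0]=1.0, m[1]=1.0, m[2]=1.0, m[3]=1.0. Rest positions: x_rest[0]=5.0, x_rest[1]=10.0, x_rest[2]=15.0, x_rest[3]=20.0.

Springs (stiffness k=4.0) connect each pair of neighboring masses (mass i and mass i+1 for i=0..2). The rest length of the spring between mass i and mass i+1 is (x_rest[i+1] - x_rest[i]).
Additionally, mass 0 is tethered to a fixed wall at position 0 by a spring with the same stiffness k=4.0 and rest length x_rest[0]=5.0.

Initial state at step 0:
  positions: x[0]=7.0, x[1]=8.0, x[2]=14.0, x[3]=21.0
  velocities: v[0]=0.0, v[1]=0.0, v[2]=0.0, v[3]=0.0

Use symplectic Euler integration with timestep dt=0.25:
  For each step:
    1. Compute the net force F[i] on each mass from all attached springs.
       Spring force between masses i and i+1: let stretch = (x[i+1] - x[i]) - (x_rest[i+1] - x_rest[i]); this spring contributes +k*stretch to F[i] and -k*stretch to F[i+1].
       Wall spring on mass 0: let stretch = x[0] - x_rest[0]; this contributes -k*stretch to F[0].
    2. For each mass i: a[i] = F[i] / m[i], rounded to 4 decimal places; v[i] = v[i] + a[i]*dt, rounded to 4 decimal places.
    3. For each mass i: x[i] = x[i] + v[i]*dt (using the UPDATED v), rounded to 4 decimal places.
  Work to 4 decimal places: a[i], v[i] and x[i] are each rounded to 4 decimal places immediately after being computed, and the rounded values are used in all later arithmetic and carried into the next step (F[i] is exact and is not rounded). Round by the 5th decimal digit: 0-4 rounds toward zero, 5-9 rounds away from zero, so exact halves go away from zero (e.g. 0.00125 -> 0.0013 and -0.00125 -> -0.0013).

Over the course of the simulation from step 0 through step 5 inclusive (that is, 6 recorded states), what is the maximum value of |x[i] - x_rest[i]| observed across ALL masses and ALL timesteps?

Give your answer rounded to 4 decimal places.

Step 0: x=[7.0000 8.0000 14.0000 21.0000] v=[0.0000 0.0000 0.0000 0.0000]
Step 1: x=[5.5000 9.2500 14.2500 20.5000] v=[-6.0000 5.0000 1.0000 -2.0000]
Step 2: x=[3.5625 10.8125 14.8125 19.6875] v=[-7.7500 6.2500 2.2500 -3.2500]
Step 3: x=[2.5469 11.5625 15.5938 18.9063] v=[-4.0625 3.0000 3.1250 -3.1250]
Step 4: x=[3.1485 11.0664 16.1954 18.5469] v=[2.4062 -1.9843 2.4062 -1.4375]
Step 5: x=[4.9424 9.8731 16.1026 18.8497] v=[7.1756 -4.7732 -0.3713 1.2110]
Max displacement = 2.4531

Answer: 2.4531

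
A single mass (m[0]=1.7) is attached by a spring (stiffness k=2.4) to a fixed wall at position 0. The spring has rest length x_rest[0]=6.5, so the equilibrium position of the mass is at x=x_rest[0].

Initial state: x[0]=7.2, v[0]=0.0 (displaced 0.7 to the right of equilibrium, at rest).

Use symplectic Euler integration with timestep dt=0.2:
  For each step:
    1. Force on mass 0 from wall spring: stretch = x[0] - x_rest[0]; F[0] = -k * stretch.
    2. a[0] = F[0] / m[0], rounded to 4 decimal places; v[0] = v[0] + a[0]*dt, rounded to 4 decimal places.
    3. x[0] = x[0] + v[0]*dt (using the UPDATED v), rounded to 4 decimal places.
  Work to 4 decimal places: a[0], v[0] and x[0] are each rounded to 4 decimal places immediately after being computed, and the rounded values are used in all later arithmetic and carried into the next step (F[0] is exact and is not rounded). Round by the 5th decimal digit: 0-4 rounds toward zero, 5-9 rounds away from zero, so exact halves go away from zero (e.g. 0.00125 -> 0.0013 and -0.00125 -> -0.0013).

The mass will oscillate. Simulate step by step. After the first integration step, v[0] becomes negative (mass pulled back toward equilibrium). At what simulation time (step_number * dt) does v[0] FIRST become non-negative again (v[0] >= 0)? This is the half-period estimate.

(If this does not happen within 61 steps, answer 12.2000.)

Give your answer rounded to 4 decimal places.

Step 0: x=[7.2000] v=[0.0000]
Step 1: x=[7.1605] v=[-0.1976]
Step 2: x=[7.0837] v=[-0.3841]
Step 3: x=[6.9739] v=[-0.5489]
Step 4: x=[6.8374] v=[-0.6827]
Step 5: x=[6.6818] v=[-0.7780]
Step 6: x=[6.5159] v=[-0.8293]
Step 7: x=[6.3491] v=[-0.8338]
Step 8: x=[6.1909] v=[-0.7912]
Step 9: x=[6.0501] v=[-0.7039]
Step 10: x=[5.9347] v=[-0.5769]
Step 11: x=[5.8512] v=[-0.4173]
Step 12: x=[5.8044] v=[-0.2341]
Step 13: x=[5.7969] v=[-0.0377]
Step 14: x=[5.8291] v=[0.1608]
First v>=0 after going negative at step 14, time=2.8000

Answer: 2.8000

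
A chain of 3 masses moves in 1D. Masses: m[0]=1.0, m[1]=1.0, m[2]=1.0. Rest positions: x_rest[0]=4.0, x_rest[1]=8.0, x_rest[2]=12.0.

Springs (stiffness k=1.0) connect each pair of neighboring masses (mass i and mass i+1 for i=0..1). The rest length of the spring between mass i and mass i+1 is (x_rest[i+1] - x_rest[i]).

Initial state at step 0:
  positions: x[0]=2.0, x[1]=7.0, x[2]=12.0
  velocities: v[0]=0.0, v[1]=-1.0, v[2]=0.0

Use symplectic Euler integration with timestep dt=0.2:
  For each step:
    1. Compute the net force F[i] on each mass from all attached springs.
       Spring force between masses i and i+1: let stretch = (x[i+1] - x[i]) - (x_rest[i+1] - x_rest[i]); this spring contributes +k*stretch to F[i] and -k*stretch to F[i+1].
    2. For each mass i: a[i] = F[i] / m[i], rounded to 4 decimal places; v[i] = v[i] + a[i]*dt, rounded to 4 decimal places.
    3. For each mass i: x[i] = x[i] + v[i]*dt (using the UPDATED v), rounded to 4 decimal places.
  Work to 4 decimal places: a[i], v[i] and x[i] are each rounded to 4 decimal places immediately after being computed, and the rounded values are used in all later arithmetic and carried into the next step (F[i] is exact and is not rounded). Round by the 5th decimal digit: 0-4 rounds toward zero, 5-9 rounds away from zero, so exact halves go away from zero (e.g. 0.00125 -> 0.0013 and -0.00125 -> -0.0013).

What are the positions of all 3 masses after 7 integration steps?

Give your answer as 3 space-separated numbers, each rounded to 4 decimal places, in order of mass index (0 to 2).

Step 0: x=[2.0000 7.0000 12.0000] v=[0.0000 -1.0000 0.0000]
Step 1: x=[2.0400 6.8000 11.9600] v=[0.2000 -1.0000 -0.2000]
Step 2: x=[2.1104 6.6160 11.8736] v=[0.3520 -0.9200 -0.4320]
Step 3: x=[2.2010 6.4621 11.7369] v=[0.4531 -0.7696 -0.6835]
Step 4: x=[2.3021 6.3487 11.5492] v=[0.5053 -0.5669 -0.9385]
Step 5: x=[2.4050 6.2815 11.3135] v=[0.5146 -0.3361 -1.1786]
Step 6: x=[2.5030 6.2605 11.0365] v=[0.4899 -0.1050 -1.3850]
Step 7: x=[2.5913 6.2802 10.7285] v=[0.4414 0.0987 -1.5402]

Answer: 2.5913 6.2802 10.7285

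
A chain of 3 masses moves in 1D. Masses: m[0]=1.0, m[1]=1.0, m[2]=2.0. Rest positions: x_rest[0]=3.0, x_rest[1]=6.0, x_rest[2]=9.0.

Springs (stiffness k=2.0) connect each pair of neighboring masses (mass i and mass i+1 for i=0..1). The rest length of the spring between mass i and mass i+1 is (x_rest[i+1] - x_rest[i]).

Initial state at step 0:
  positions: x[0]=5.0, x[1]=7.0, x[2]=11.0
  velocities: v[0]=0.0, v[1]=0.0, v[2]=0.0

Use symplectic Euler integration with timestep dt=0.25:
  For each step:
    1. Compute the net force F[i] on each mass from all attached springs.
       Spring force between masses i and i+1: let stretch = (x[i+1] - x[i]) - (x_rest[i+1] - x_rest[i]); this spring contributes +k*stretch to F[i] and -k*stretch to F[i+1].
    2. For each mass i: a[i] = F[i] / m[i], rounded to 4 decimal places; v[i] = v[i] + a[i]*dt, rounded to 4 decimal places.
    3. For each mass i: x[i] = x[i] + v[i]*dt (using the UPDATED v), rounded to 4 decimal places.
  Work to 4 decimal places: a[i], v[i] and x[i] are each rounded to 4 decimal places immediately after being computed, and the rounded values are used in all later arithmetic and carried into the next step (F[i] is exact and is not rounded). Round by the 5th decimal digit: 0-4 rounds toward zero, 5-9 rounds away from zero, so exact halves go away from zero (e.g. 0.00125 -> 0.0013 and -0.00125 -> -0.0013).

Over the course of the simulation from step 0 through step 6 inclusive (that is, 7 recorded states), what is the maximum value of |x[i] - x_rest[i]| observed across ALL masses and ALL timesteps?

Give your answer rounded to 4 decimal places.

Step 0: x=[5.0000 7.0000 11.0000] v=[0.0000 0.0000 0.0000]
Step 1: x=[4.8750 7.2500 10.9375] v=[-0.5000 1.0000 -0.2500]
Step 2: x=[4.6719 7.6641 10.8320] v=[-0.8125 1.6563 -0.4219]
Step 3: x=[4.4678 8.1002 10.7160] v=[-0.8164 1.7442 -0.4639]
Step 4: x=[4.3428 8.4092 10.6240] v=[-0.5002 1.2359 -0.3679]
Step 5: x=[4.3511 8.4867 10.5811] v=[0.0330 0.3101 -0.1716]
Step 6: x=[4.5013 8.3091 10.5948] v=[0.6008 -0.7105 0.0548]
Max displacement = 2.4867

Answer: 2.4867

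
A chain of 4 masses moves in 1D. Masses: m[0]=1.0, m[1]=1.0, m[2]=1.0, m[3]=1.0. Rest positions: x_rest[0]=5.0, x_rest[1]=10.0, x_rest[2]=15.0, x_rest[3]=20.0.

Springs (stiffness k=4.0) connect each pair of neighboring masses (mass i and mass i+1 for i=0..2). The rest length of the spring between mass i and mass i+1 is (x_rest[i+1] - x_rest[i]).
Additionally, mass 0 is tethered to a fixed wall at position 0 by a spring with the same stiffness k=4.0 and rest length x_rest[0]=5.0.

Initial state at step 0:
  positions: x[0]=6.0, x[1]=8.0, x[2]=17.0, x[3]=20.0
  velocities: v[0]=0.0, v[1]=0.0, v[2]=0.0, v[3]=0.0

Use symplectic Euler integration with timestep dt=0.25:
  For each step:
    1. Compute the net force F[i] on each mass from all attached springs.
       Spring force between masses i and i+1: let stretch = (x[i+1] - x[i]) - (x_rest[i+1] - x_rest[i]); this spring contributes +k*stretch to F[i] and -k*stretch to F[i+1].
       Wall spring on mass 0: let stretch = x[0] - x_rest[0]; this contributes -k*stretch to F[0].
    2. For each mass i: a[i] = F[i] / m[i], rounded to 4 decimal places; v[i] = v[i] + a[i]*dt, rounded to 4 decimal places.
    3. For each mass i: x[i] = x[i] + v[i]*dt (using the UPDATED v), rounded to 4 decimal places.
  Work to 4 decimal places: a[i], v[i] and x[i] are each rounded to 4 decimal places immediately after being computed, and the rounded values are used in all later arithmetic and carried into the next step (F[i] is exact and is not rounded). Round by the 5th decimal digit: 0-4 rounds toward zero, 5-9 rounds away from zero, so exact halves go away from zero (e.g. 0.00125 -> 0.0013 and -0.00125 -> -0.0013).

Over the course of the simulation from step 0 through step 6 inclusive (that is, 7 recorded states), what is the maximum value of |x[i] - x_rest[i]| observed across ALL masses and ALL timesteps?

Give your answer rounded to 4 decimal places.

Answer: 2.3125

Derivation:
Step 0: x=[6.0000 8.0000 17.0000 20.0000] v=[0.0000 0.0000 0.0000 0.0000]
Step 1: x=[5.0000 9.7500 15.5000 20.5000] v=[-4.0000 7.0000 -6.0000 2.0000]
Step 2: x=[3.9375 11.7500 13.8125 21.0000] v=[-4.2500 8.0000 -6.7500 2.0000]
Step 3: x=[3.8438 12.3125 13.4063 20.9531] v=[-0.3750 2.2500 -1.6250 -0.1875]
Step 4: x=[4.9063 11.0313 14.6133 20.2695] v=[4.2499 -5.1249 4.8280 -2.7343]
Step 5: x=[6.2735 9.1143 16.3389 19.4219] v=[5.4686 -7.6679 6.9022 -3.3905]
Step 6: x=[6.7825 8.2933 17.0291 19.0535] v=[2.0359 -3.2841 2.7606 -1.4735]
Max displacement = 2.3125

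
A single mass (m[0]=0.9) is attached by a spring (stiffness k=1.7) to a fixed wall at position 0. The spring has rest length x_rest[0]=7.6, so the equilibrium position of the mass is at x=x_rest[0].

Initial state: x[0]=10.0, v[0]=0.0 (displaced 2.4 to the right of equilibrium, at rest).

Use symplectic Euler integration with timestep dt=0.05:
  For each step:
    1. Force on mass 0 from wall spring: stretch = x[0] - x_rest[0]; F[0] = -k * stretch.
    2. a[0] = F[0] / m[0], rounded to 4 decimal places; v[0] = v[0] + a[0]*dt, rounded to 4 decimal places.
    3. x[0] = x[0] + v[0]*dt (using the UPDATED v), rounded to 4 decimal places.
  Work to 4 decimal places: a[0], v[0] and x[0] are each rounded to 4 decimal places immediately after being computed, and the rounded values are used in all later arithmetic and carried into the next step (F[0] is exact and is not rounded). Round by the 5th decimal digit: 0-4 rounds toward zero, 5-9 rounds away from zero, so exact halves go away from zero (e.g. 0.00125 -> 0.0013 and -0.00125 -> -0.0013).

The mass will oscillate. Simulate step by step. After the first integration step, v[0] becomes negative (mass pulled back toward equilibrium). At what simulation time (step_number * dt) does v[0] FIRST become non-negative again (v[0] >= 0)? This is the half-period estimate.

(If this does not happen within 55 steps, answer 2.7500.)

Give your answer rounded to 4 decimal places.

Step 0: x=[10.0000] v=[0.0000]
Step 1: x=[9.9887] v=[-0.2267]
Step 2: x=[9.9661] v=[-0.4523]
Step 3: x=[9.9323] v=[-0.6758]
Step 4: x=[9.8875] v=[-0.8961]
Step 5: x=[9.8319] v=[-1.1121]
Step 6: x=[9.7658] v=[-1.3229]
Step 7: x=[9.6894] v=[-1.5275]
Step 8: x=[9.6032] v=[-1.7248]
Step 9: x=[9.5075] v=[-1.9140]
Step 10: x=[9.4028] v=[-2.0942]
Step 11: x=[9.2896] v=[-2.2645]
Step 12: x=[9.1684] v=[-2.4241]
Step 13: x=[9.0398] v=[-2.5722]
Step 14: x=[8.9044] v=[-2.7082]
Step 15: x=[8.7628] v=[-2.8314]
Step 16: x=[8.6157] v=[-2.9412]
Step 17: x=[8.4638] v=[-3.0371]
Step 18: x=[8.3079] v=[-3.1187]
Step 19: x=[8.1486] v=[-3.1856]
Step 20: x=[7.9867] v=[-3.2374]
Step 21: x=[7.8230] v=[-3.2739]
Step 22: x=[7.6583] v=[-3.2950]
Step 23: x=[7.4933] v=[-3.3005]
Step 24: x=[7.3288] v=[-3.2904]
Step 25: x=[7.1656] v=[-3.2648]
Step 26: x=[7.0044] v=[-3.2238]
Step 27: x=[6.8460] v=[-3.1676]
Step 28: x=[6.6912] v=[-3.0964]
Step 29: x=[6.5407] v=[-3.0106]
Step 30: x=[6.3952] v=[-2.9106]
Step 31: x=[6.2554] v=[-2.7968]
Step 32: x=[6.1219] v=[-2.6698]
Step 33: x=[5.9954] v=[-2.5302]
Step 34: x=[5.8765] v=[-2.3787]
Step 35: x=[5.7657] v=[-2.2159]
Step 36: x=[5.6636] v=[-2.0427]
Step 37: x=[5.5706] v=[-1.8598]
Step 38: x=[5.4872] v=[-1.6681]
Step 39: x=[5.4138] v=[-1.4686]
Step 40: x=[5.3507] v=[-1.2621]
Step 41: x=[5.2982] v=[-1.0497]
Step 42: x=[5.2566] v=[-0.8323]
Step 43: x=[5.2261] v=[-0.6110]
Step 44: x=[5.2068] v=[-0.3868]
Step 45: x=[5.1988] v=[-0.1608]
Step 46: x=[5.2021] v=[0.0660]
First v>=0 after going negative at step 46, time=2.3000

Answer: 2.3000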